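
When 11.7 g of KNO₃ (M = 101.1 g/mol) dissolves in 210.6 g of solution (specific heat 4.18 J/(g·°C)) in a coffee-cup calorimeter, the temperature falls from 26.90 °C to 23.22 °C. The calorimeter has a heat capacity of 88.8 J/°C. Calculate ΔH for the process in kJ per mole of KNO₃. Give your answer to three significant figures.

ΔH = 30.8 kJ/mol

|ΔT| = |23.22 − 26.90| = 3.68 °C
|q_surr| = (210.6 × 4.18 + 88.8) × 3.68 = 969.108 × 3.68 = 3566 J
n(KNO₃) = 11.7 / 101.1 = 0.1157 mol
Temperature fell, so q_rxn = +|q_surr| = 3.566 kJ
ΔH = q_rxn / n = 30.82 kJ/mol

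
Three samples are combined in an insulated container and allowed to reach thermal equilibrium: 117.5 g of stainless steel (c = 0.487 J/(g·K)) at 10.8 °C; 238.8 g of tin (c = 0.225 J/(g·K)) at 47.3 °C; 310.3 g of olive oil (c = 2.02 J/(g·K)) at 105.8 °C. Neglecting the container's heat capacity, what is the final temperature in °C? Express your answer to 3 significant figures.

T_f = 94.2 °C

Σ mᵢcᵢ(T − Tᵢ) = 0  ⇒  T = Σ mᵢcᵢTᵢ / Σ mᵢcᵢ
Σ mᵢcᵢ = 117.5×0.487 + 238.8×0.225 + 310.3×2.02 = 737.7585
Σ mᵢcᵢTᵢ = 57.2225×10.8 + 53.73×47.3 + 626.806×105.8 = 69476
T = 69476 / 737.7585 = 94.17 °C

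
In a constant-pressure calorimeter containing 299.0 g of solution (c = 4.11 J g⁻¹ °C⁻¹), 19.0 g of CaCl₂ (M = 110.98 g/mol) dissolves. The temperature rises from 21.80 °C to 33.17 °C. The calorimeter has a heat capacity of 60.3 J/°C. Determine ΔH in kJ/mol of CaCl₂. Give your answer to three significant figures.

ΔH = -85.6 kJ/mol

|ΔT| = |33.17 − 21.80| = 11.37 °C
|q_surr| = (299.0 × 4.11 + 60.3) × 11.37 = 1289.19 × 11.37 = 14660 J
n(CaCl₂) = 19.0 / 110.98 = 0.1712 mol
Temperature rose, so q_rxn = −|q_surr| = -14.66 kJ
ΔH = q_rxn / n = -85.63 kJ/mol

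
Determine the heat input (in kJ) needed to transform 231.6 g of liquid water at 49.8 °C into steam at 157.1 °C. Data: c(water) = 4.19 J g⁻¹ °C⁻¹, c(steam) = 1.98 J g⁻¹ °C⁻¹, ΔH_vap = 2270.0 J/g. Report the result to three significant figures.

q = 601 kJ

q1 (heat water 49.8→100.0 °C): 231.6 × 4.19 × 50.2 = 48714 J
q2 (vaporize at 100 °C): 231.6 × 2270.0 = 525732 J
q3 (heat steam 100.0→157.1 °C): 231.6 × 1.98 × 57.1 = 26184 J
Total: 48714 + 525732 + 26184 = 600630 J = 601 kJ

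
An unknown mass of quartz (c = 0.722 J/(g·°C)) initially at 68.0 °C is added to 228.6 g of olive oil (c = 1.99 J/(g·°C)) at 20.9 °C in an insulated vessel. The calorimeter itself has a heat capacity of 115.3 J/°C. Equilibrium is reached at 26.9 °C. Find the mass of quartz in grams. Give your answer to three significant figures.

m = 115 g

q_gained = (228.6 × 1.99 + 115.3) × (26.9 − 20.9) = 3421 J
q_lost = m × 0.722 × (68.0 − 26.9) = 29.6742 m
m = 3421 / 29.6742 = 115 g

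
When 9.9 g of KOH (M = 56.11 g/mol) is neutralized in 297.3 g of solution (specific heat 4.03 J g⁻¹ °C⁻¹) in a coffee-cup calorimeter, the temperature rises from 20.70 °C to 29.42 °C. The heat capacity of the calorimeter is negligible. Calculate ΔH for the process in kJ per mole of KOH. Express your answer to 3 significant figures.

ΔH = -59.2 kJ/mol

|ΔT| = |29.42 − 20.70| = 8.72 °C
|q_surr| = (297.3 × 4.03) × 8.72 = 1198.119 × 8.72 = 10450 J
n(KOH) = 9.9 / 56.11 = 0.1764 mol
Temperature rose, so q_rxn = −|q_surr| = -10.45 kJ
ΔH = q_rxn / n = -59.24 kJ/mol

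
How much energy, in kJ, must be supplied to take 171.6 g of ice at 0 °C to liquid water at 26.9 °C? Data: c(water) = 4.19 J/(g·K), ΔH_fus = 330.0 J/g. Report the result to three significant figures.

q1 (melt at 0 °C): 171.6 × 330.0 = 56628 J
q2 (heat water 0.0→26.9 °C): 171.6 × 4.19 × 26.9 = 19341 J
Total: 56628 + 19341 = 75969 J = 76.0 kJ

q = 76.0 kJ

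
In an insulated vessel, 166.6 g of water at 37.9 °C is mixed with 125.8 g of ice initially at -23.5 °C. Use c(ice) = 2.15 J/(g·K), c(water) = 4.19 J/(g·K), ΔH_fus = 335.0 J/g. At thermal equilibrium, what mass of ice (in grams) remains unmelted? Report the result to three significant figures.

m_ice remaining = 65.8 g

Heat to warm all ice to 0 °C: 125.8×2.15×23.5 = 6356.0 J
Heat released by water cooling to 0 °C: 166.6×4.19×37.9 = 26456 J
26456 J < 6356.0 + 125.8×335.0 = 48499.0 J, so not all ice melts; final T = 0 °C.
Heat left for melting: 26456 − 6356.0 = 20100.0 J
Mass melted = 20100.0 / 335.0 = 60.00 g
Ice remaining = 125.8 − 60.00 = 65.80 g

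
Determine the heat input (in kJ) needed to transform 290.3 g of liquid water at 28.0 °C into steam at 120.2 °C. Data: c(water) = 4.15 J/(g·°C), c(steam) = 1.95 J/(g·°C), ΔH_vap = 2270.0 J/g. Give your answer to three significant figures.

q = 757 kJ

q1 (heat water 28.0→100.0 °C): 290.3 × 4.15 × 72.0 = 86742 J
q2 (vaporize at 100 °C): 290.3 × 2270.0 = 658981 J
q3 (heat steam 100.0→120.2 °C): 290.3 × 1.95 × 20.2 = 11435 J
Total: 86742 + 658981 + 11435 = 757158 J = 757 kJ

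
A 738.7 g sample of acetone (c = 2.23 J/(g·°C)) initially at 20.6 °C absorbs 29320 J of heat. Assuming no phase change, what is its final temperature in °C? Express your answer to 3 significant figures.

T_f = 38.4 °C

ΔT = q / (m c) = 29320 / (738.7 × 2.23) = 17.80 °C
T_f = 20.6 + 17.80 = 38.40 °C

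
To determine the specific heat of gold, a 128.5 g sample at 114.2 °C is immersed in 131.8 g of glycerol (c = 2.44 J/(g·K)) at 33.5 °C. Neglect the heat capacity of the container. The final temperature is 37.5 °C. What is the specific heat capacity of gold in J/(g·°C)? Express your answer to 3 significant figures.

c = 0.131 J/(g·°C)

q_gained = (131.8 × 2.44) × (37.5 − 33.5) = 1286.4 J
q_lost = 128.5 × c × (114.2 − 37.5) = 9855.95 c
Set equal: c = 1286.4 / 9855.95 = 0.131 J/(g·°C)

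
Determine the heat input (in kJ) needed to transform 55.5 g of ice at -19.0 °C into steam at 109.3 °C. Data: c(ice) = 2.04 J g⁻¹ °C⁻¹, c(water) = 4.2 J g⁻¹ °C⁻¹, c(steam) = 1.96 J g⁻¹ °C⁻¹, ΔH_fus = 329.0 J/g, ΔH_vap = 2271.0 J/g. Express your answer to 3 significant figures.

q = 171 kJ

q1 (heat ice -19.0→0.0 °C): 55.5 × 2.04 × 19.0 = 2151 J
q2 (melt at 0 °C): 55.5 × 329.0 = 18260 J
q3 (heat water 0.0→100.0 °C): 55.5 × 4.2 × 100.0 = 23310 J
q4 (vaporize at 100 °C): 55.5 × 2271.0 = 126041 J
q5 (heat steam 100.0→109.3 °C): 55.5 × 1.96 × 9.3 = 1012 J
Total: 2151 + 18260 + 23310 + 126041 + 1012 = 170774 J = 171 kJ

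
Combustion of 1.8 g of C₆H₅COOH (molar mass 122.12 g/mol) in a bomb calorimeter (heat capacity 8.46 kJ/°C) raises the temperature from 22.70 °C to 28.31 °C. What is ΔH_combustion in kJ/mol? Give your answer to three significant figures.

ΔH = -3220 kJ/mol

ΔT = 28.31 − 22.70 = 5.61 °C
q_cal = C_cal × ΔT = 8.46 × 5.61 = 47.4606 kJ
n = 1.8 / 122.12 = 0.01474 mol
q_rxn = −q_cal = -47.4606 kJ
ΔH = -47.4606 / 0.01474 = -3220 kJ/mol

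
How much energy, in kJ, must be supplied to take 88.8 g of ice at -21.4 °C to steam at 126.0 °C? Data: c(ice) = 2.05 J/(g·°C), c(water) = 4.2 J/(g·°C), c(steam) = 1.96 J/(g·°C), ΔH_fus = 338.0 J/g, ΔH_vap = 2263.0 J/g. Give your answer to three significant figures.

q = 277 kJ

q1 (heat ice -21.4→0.0 °C): 88.8 × 2.05 × 21.4 = 3896 J
q2 (melt at 0 °C): 88.8 × 338.0 = 30014 J
q3 (heat water 0.0→100.0 °C): 88.8 × 4.2 × 100.0 = 37296 J
q4 (vaporize at 100 °C): 88.8 × 2263.0 = 200954 J
q5 (heat steam 100.0→126.0 °C): 88.8 × 1.96 × 26.0 = 4525 J
Total: 3896 + 30014 + 37296 + 200954 + 4525 = 276685 J = 277 kJ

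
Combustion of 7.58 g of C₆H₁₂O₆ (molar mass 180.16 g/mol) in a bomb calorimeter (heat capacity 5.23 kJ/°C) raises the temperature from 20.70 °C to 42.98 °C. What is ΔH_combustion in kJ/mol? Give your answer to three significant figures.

ΔH = -2770 kJ/mol

ΔT = 42.98 − 20.70 = 22.28 °C
q_cal = C_cal × ΔT = 5.23 × 22.28 = 116.5244 kJ
n = 7.58 / 180.16 = 0.04207 mol
q_rxn = −q_cal = -116.5244 kJ
ΔH = -116.5244 / 0.04207 = -2770 kJ/mol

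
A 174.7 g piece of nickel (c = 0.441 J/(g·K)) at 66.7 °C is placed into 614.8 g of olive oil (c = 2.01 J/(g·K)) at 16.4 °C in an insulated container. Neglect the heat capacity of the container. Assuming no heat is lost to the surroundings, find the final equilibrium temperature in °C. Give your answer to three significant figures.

Heat lost by nickel = heat gained by olive oil.
(174.7)(0.441)(66.7 − T) = (614.8)(2.01)(T − 16.4)
77.0427 (66.7 − T) = 1235.748 (T − 16.4)
5138.7 − 77.0427 T = 1235.748 T − 20266
25404.7 = 1312.7907 T
T = 19.35 °C

T_f = 19.4 °C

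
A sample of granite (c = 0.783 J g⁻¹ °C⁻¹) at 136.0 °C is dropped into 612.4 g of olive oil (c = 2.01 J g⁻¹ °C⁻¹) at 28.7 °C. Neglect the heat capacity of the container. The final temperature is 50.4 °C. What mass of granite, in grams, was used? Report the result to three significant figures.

q_gained = (612.4 × 2.01) × (50.4 − 28.7) = 26710 J
q_lost = m × 0.783 × (136.0 − 50.4) = 67.0248 m
m = 26710 / 67.0248 = 399 g

m = 399 g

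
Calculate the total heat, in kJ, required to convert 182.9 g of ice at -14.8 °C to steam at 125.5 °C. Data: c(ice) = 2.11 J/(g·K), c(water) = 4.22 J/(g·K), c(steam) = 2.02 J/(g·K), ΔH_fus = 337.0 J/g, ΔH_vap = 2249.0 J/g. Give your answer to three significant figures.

q1 (heat ice -14.8→0.0 °C): 182.9 × 2.11 × 14.8 = 5712 J
q2 (melt at 0 °C): 182.9 × 337.0 = 61637 J
q3 (heat water 0.0→100.0 °C): 182.9 × 4.22 × 100.0 = 77184 J
q4 (vaporize at 100 °C): 182.9 × 2249.0 = 411342 J
q5 (heat steam 100.0→125.5 °C): 182.9 × 2.02 × 25.5 = 9421 J
Total: 5712 + 61637 + 77184 + 411342 + 9421 = 565296 J = 565 kJ

q = 565 kJ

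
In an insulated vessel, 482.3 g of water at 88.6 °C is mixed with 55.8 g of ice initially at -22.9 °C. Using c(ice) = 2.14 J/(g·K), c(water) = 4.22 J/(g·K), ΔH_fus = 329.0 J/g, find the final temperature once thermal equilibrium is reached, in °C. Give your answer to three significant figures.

Heat to bring ice to 0 °C and melt it: q₁ = 55.8×2.14×22.9 + 55.8×329.0 = 21093 J
Heat the water can supply cooling to 0 °C: 482.3×4.22×88.6 = 180328 J > q₁, so all ice melts.
Energy balance: 482.3×4.22×(88.6 − T) = 21093 + 55.8×4.22×(T − 0)
2035.306(88.6 − T) = 21093 + 235.476 T
180328 − 21093 = 2270.782 T
T = 159235 / 2270.782 = 70.12 °C

T_f = 70.1 °C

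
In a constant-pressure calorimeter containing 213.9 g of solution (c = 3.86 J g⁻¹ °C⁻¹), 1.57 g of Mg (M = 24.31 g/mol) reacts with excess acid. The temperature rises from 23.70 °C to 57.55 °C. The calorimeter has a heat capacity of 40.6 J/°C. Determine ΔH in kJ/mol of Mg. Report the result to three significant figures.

|ΔT| = |57.55 − 23.70| = 33.85 °C
|q_surr| = (213.9 × 3.86 + 40.6) × 33.85 = 866.254 × 33.85 = 29320 J
n(Mg) = 1.57 / 24.31 = 0.06458 mol
Temperature rose, so q_rxn = −|q_surr| = -29.32 kJ
ΔH = q_rxn / n = -454.0 kJ/mol

ΔH = -454 kJ/mol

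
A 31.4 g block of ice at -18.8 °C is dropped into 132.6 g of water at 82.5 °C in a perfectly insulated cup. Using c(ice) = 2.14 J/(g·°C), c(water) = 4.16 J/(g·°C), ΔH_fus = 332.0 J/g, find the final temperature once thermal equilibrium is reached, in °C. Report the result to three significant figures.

Heat to bring ice to 0 °C and melt it: q₁ = 31.4×2.14×18.8 + 31.4×332.0 = 11688 J
Heat the water can supply cooling to 0 °C: 132.6×4.16×82.5 = 45508.3 J > q₁, so all ice melts.
Energy balance: 132.6×4.16×(82.5 − T) = 11688 + 31.4×4.16×(T − 0)
551.616(82.5 − T) = 11688 + 130.624 T
45508.3 − 11688 = 682.240 T
T = 33820.3 / 682.240 = 49.57 °C

T_f = 49.6 °C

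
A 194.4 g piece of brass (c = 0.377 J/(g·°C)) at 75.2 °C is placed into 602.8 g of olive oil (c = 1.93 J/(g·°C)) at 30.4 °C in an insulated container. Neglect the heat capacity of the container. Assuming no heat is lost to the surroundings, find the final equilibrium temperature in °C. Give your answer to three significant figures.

T_f = 33.1 °C

Heat lost by brass = heat gained by olive oil.
(194.4)(0.377)(75.2 − T) = (602.8)(1.93)(T − 30.4)
73.2888 (75.2 − T) = 1163.404 (T − 30.4)
5511.3 − 73.2888 T = 1163.404 T − 35367
40878.3 = 1236.6928 T
T = 33.05 °C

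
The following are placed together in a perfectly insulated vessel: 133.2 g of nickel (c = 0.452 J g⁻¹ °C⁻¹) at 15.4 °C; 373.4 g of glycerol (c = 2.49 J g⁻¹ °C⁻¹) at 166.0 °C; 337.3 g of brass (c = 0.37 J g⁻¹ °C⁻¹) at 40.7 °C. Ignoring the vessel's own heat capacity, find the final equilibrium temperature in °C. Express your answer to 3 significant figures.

T_f = 144 °C

Σ mᵢcᵢ(T − Tᵢ) = 0  ⇒  T = Σ mᵢcᵢTᵢ / Σ mᵢcᵢ
Σ mᵢcᵢ = 133.2×0.452 + 373.4×2.49 + 337.3×0.37 = 1114.7734
Σ mᵢcᵢTᵢ = 60.2064×15.4 + 929.766×166.0 + 124.801×40.7 = 160350
T = 160350 / 1114.7734 = 143.8 °C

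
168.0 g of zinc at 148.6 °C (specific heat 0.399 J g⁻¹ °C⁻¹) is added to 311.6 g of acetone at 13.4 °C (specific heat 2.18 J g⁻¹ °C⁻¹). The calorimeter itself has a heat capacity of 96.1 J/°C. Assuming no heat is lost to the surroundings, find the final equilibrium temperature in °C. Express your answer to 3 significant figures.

Heat lost by zinc = heat gained by acetone + calorimeter.
(168.0)(0.399)(148.6 − T) = [(311.6)(2.18) + 96.1](T − 13.4)
67.032 (148.6 − T) = 775.388 (T − 13.4)
9961.0 − 67.032 T = 775.388 T − 10390
20351.0 = 842.420 T
T = 24.16 °C

T_f = 24.2 °C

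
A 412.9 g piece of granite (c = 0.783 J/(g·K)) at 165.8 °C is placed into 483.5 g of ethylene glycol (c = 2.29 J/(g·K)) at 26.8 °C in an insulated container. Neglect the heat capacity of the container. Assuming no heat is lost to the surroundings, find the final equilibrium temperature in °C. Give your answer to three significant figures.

Heat lost by granite = heat gained by ethylene glycol.
(412.9)(0.783)(165.8 − T) = (483.5)(2.29)(T − 26.8)
323.3007 (165.8 − T) = 1107.215 (T − 26.8)
53603 − 323.3007 T = 1107.215 T − 29673
83276 = 1430.5157 T
T = 58.21 °C

T_f = 58.2 °C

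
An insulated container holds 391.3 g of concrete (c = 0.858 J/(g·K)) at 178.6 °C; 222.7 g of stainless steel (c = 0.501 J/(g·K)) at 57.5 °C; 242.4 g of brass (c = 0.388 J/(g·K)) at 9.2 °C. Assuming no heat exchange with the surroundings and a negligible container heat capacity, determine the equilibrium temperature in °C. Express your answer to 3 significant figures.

T_f = 124 °C

Σ mᵢcᵢ(T − Tᵢ) = 0  ⇒  T = Σ mᵢcᵢTᵢ / Σ mᵢcᵢ
Σ mᵢcᵢ = 391.3×0.858 + 222.7×0.501 + 242.4×0.388 = 541.3593
Σ mᵢcᵢTᵢ = 335.7354×178.6 + 111.5727×57.5 + 94.0512×9.2 = 67243
T = 67243 / 541.3593 = 124.2 °C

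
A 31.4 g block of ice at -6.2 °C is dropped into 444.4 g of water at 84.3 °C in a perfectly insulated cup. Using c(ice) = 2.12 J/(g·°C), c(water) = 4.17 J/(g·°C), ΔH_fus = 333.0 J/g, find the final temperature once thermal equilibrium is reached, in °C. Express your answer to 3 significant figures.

T_f = 73.3 °C

Heat to bring ice to 0 °C and melt it: q₁ = 31.4×2.12×6.2 + 31.4×333.0 = 10869 J
Heat the water can supply cooling to 0 °C: 444.4×4.17×84.3 = 156220 J > q₁, so all ice melts.
Energy balance: 444.4×4.17×(84.3 − T) = 10869 + 31.4×4.17×(T − 0)
1853.148(84.3 − T) = 10869 + 130.938 T
156220 − 10869 = 1984.086 T
T = 145351 / 1984.086 = 73.26 °C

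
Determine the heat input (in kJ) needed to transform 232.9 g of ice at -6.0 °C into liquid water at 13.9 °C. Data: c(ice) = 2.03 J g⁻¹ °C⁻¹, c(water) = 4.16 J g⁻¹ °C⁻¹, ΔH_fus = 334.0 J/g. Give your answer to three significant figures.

q1 (heat ice -6.0→0.0 °C): 232.9 × 2.03 × 6.0 = 2837 J
q2 (melt at 0 °C): 232.9 × 334.0 = 77789 J
q3 (heat water 0.0→13.9 °C): 232.9 × 4.16 × 13.9 = 13467 J
Total: 2837 + 77789 + 13467 = 94093 J = 94.1 kJ

q = 94.1 kJ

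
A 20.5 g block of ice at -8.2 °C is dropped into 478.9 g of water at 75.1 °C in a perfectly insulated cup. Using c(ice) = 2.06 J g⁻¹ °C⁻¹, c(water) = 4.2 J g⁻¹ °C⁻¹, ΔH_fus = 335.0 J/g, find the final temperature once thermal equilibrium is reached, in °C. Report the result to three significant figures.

T_f = 68.6 °C

Heat to bring ice to 0 °C and melt it: q₁ = 20.5×2.06×8.2 + 20.5×335.0 = 7213.8 J
Heat the water can supply cooling to 0 °C: 478.9×4.2×75.1 = 151055 J > q₁, so all ice melts.
Energy balance: 478.9×4.2×(75.1 − T) = 7213.8 + 20.5×4.2×(T − 0)
2011.38(75.1 − T) = 7213.8 + 86.1 T
151055 − 7213.8 = 2097.48 T
T = 143841.2 / 2097.48 = 68.58 °C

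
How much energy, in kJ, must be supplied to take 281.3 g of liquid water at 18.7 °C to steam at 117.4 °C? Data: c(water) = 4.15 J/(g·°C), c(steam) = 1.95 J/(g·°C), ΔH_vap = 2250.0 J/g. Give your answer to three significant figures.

q = 737 kJ

q1 (heat water 18.7→100.0 °C): 281.3 × 4.15 × 81.3 = 94909 J
q2 (vaporize at 100 °C): 281.3 × 2250.0 = 632925 J
q3 (heat steam 100.0→117.4 °C): 281.3 × 1.95 × 17.4 = 9545 J
Total: 94909 + 632925 + 9545 = 737379 J = 737 kJ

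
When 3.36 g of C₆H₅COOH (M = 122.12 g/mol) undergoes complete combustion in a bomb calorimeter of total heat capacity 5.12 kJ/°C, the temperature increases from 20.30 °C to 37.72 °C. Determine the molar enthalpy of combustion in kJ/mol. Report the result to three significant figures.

ΔH = -3240 kJ/mol

ΔT = 37.72 − 20.30 = 17.42 °C
q_cal = C_cal × ΔT = 5.12 × 17.42 = 89.1904 kJ
n = 3.36 / 122.12 = 0.02751 mol
q_rxn = −q_cal = -89.1904 kJ
ΔH = -89.1904 / 0.02751 = -3242 kJ/mol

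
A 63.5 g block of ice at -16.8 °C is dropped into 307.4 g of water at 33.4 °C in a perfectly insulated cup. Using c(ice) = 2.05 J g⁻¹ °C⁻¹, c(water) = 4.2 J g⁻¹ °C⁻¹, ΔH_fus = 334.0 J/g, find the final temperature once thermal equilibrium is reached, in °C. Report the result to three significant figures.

T_f = 12.7 °C

Heat to bring ice to 0 °C and melt it: q₁ = 63.5×2.05×16.8 + 63.5×334.0 = 23396 J
Heat the water can supply cooling to 0 °C: 307.4×4.2×33.4 = 43122.1 J > q₁, so all ice melts.
Energy balance: 307.4×4.2×(33.4 − T) = 23396 + 63.5×4.2×(T − 0)
1291.08(33.4 − T) = 23396 + 266.7 T
43122.1 − 23396 = 1557.78 T
T = 19726.1 / 1557.78 = 12.66 °C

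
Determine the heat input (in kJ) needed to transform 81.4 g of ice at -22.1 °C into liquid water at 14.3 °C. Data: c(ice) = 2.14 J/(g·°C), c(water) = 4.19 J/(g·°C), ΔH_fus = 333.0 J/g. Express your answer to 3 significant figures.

q1 (heat ice -22.1→0.0 °C): 81.4 × 2.14 × 22.1 = 3850 J
q2 (melt at 0 °C): 81.4 × 333.0 = 27106 J
q3 (heat water 0.0→14.3 °C): 81.4 × 4.19 × 14.3 = 4877 J
Total: 3850 + 27106 + 4877 = 35833 J = 35.8 kJ

q = 35.8 kJ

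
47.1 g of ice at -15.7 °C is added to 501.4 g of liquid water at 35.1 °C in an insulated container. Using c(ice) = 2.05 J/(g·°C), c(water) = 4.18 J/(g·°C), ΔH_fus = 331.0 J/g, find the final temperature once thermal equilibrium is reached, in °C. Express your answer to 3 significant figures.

T_f = 24.6 °C

Heat to bring ice to 0 °C and melt it: q₁ = 47.1×2.05×15.7 + 47.1×331.0 = 17106 J
Heat the water can supply cooling to 0 °C: 501.4×4.18×35.1 = 73564.4 J > q₁, so all ice melts.
Energy balance: 501.4×4.18×(35.1 − T) = 17106 + 47.1×4.18×(T − 0)
2095.852(35.1 − T) = 17106 + 196.878 T
73564.4 − 17106 = 2292.730 T
T = 56458.4 / 2292.730 = 24.62 °C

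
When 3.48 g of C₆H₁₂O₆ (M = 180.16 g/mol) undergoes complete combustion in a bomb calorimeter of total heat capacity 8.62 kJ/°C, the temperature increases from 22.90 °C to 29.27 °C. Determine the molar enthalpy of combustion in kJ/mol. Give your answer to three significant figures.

ΔT = 29.27 − 22.90 = 6.37 °C
q_cal = C_cal × ΔT = 8.62 × 6.37 = 54.9094 kJ
n = 3.48 / 180.16 = 0.01932 mol
q_rxn = −q_cal = -54.9094 kJ
ΔH = -54.9094 / 0.01932 = -2842 kJ/mol

ΔH = -2840 kJ/mol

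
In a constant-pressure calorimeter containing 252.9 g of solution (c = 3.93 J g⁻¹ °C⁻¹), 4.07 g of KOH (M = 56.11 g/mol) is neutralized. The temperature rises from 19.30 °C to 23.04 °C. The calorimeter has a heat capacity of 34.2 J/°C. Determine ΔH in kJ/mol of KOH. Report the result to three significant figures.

|ΔT| = |23.04 − 19.30| = 3.74 °C
|q_surr| = (252.9 × 3.93 + 34.2) × 3.74 = 1028.097 × 3.74 = 3845 J
n(KOH) = 4.07 / 56.11 = 0.07254 mol
Temperature rose, so q_rxn = −|q_surr| = -3.845 kJ
ΔH = q_rxn / n = -53.01 kJ/mol

ΔH = -53.0 kJ/mol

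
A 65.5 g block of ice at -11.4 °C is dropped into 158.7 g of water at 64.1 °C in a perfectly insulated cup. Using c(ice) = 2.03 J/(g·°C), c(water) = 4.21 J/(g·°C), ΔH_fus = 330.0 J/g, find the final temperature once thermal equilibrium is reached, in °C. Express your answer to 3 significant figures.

Heat to bring ice to 0 °C and melt it: q₁ = 65.5×2.03×11.4 + 65.5×330.0 = 23131 J
Heat the water can supply cooling to 0 °C: 158.7×4.21×64.1 = 42826.9 J > q₁, so all ice melts.
Energy balance: 158.7×4.21×(64.1 − T) = 23131 + 65.5×4.21×(T − 0)
668.127(64.1 − T) = 23131 + 275.755 T
42826.9 − 23131 = 943.882 T
T = 19695.9 / 943.882 = 20.87 °C

T_f = 20.9 °C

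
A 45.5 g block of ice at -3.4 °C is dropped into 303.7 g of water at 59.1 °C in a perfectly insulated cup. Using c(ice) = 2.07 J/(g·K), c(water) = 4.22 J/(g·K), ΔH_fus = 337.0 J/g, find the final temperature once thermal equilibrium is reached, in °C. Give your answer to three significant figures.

Heat to bring ice to 0 °C and melt it: q₁ = 45.5×2.07×3.4 + 45.5×337.0 = 15654 J
Heat the water can supply cooling to 0 °C: 303.7×4.22×59.1 = 75743.4 J > q₁, so all ice melts.
Energy balance: 303.7×4.22×(59.1 − T) = 15654 + 45.5×4.22×(T − 0)
1281.614(59.1 − T) = 15654 + 192.01 T
75743.4 − 15654 = 1473.624 T
T = 60089.4 / 1473.624 = 40.78 °C

T_f = 40.8 °C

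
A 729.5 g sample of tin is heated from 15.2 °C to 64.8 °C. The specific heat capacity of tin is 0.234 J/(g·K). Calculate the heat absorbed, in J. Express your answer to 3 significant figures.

q = 8470 J

q = m c ΔT = 729.5 × 0.234 × (64.8 − 15.2)
q = 729.5 × 0.234 × 49.6 = 8467 J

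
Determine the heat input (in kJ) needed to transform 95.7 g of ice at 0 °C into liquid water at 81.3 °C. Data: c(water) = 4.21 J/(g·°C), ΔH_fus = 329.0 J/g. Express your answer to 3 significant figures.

q = 64.2 kJ

q1 (melt at 0 °C): 95.7 × 329.0 = 31485 J
q2 (heat water 0.0→81.3 °C): 95.7 × 4.21 × 81.3 = 32756 J
Total: 31485 + 32756 = 64241 J = 64.2 kJ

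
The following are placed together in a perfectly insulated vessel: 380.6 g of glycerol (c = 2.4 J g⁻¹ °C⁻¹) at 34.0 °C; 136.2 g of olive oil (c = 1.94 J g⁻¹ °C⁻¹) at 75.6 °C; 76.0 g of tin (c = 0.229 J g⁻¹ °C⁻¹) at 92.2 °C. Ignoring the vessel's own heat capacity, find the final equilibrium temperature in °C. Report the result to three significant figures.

Σ mᵢcᵢ(T − Tᵢ) = 0  ⇒  T = Σ mᵢcᵢTᵢ / Σ mᵢcᵢ
Σ mᵢcᵢ = 380.6×2.4 + 136.2×1.94 + 76.0×0.229 = 1195.072
Σ mᵢcᵢTᵢ = 913.44×34.0 + 264.228×75.6 + 17.404×92.2 = 52637
T = 52637 / 1195.072 = 44.045 °C

T_f = 44.0 °C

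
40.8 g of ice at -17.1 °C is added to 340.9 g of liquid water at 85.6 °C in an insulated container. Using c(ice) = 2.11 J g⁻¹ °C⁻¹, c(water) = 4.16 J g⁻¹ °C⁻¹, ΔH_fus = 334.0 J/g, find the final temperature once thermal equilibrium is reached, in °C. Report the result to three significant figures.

T_f = 66.9 °C

Heat to bring ice to 0 °C and melt it: q₁ = 40.8×2.11×17.1 + 40.8×334.0 = 15099 J
Heat the water can supply cooling to 0 °C: 340.9×4.16×85.6 = 121393 J > q₁, so all ice melts.
Energy balance: 340.9×4.16×(85.6 − T) = 15099 + 40.8×4.16×(T − 0)
1418.144(85.6 − T) = 15099 + 169.728 T
121393 − 15099 = 1587.872 T
T = 106294 / 1587.872 = 66.94 °C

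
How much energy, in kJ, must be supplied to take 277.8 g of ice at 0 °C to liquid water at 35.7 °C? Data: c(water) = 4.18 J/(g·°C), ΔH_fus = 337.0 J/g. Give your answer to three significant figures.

q = 135 kJ

q1 (melt at 0 °C): 277.8 × 337.0 = 93619 J
q2 (heat water 0.0→35.7 °C): 277.8 × 4.18 × 35.7 = 41455 J
Total: 93619 + 41455 = 135074 J = 135 kJ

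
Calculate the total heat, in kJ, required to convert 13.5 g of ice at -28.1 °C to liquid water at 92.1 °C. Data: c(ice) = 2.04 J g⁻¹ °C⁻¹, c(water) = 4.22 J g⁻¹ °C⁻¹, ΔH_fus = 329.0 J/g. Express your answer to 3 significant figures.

q1 (heat ice -28.1→0.0 °C): 13.5 × 2.04 × 28.1 = 774 J
q2 (melt at 0 °C): 13.5 × 329.0 = 4442 J
q3 (heat water 0.0→92.1 °C): 13.5 × 4.22 × 92.1 = 5247 J
Total: 774 + 4442 + 5247 = 10463 J = 10.5 kJ

q = 10.5 kJ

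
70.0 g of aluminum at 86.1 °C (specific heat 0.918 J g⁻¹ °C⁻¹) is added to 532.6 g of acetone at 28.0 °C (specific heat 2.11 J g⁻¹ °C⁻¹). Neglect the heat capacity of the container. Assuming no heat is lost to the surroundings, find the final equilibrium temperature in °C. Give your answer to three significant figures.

T_f = 31.1 °C

Heat lost by aluminum = heat gained by acetone.
(70.0)(0.918)(86.1 − T) = (532.6)(2.11)(T − 28.0)
64.26 (86.1 − T) = 1123.786 (T − 28.0)
5532.8 − 64.26 T = 1123.786 T − 31466
36998.8 = 1188.046 T
T = 31.14 °C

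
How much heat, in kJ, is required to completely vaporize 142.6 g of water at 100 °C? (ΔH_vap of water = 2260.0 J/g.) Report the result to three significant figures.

q = m × ΔH_vap = 142.6 × 2260.0 = 322300 J = 322 kJ

q = 322 kJ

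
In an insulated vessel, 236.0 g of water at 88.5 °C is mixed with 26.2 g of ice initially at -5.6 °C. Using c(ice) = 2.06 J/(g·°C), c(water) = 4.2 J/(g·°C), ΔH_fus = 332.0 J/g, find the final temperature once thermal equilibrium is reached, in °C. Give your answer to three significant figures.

T_f = 71.5 °C

Heat to bring ice to 0 °C and melt it: q₁ = 26.2×2.06×5.6 + 26.2×332.0 = 9000.6 J
Heat the water can supply cooling to 0 °C: 236.0×4.2×88.5 = 87721.2 J > q₁, so all ice melts.
Energy balance: 236.0×4.2×(88.5 − T) = 9000.6 + 26.2×4.2×(T − 0)
991.2(88.5 − T) = 9000.6 + 110.04 T
87721.2 − 9000.6 = 1101.24 T
T = 78720.6 / 1101.24 = 71.48 °C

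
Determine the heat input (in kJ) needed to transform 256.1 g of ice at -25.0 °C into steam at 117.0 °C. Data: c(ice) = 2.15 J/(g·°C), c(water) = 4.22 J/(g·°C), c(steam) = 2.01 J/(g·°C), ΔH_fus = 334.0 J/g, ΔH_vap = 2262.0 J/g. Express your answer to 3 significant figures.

q = 795 kJ

q1 (heat ice -25.0→0.0 °C): 256.1 × 2.15 × 25.0 = 13765 J
q2 (melt at 0 °C): 256.1 × 334.0 = 85537 J
q3 (heat water 0.0→100.0 °C): 256.1 × 4.22 × 100.0 = 108074 J
q4 (vaporize at 100 °C): 256.1 × 2262.0 = 579298 J
q5 (heat steam 100.0→117.0 °C): 256.1 × 2.01 × 17.0 = 8751 J
Total: 13765 + 85537 + 108074 + 579298 + 8751 = 795425 J = 795 kJ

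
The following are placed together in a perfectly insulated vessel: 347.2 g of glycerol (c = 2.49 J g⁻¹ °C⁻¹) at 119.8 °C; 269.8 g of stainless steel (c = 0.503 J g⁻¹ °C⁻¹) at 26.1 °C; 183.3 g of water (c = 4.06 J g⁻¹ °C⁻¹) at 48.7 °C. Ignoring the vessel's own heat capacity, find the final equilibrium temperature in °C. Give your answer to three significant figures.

Σ mᵢcᵢ(T − Tᵢ) = 0  ⇒  T = Σ mᵢcᵢTᵢ / Σ mᵢcᵢ
Σ mᵢcᵢ = 347.2×2.49 + 269.8×0.503 + 183.3×4.06 = 1744.4354
Σ mᵢcᵢTᵢ = 864.528×119.8 + 135.7094×26.1 + 744.198×48.7 = 143350
T = 143350 / 1744.4354 = 82.18 °C

T_f = 82.2 °C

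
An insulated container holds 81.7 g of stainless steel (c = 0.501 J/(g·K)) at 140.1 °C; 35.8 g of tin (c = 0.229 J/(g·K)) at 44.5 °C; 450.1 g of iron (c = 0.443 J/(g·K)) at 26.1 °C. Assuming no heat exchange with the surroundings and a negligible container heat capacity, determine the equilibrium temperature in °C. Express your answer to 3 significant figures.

T_f = 45.5 °C

Σ mᵢcᵢ(T − Tᵢ) = 0  ⇒  T = Σ mᵢcᵢTᵢ / Σ mᵢcᵢ
Σ mᵢcᵢ = 81.7×0.501 + 35.8×0.229 + 450.1×0.443 = 248.5242
Σ mᵢcᵢTᵢ = 40.9317×140.1 + 8.1982×44.5 + 199.3943×26.1 = 11304
T = 11304 / 248.5242 = 45.48 °C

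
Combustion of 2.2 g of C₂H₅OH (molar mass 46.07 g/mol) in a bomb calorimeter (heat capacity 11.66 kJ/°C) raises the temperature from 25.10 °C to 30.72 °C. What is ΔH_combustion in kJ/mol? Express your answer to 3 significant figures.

ΔT = 30.72 − 25.10 = 5.62 °C
q_cal = C_cal × ΔT = 11.66 × 5.62 = 65.5292 kJ
n = 2.2 / 46.07 = 0.04775 mol
q_rxn = −q_cal = -65.5292 kJ
ΔH = -65.5292 / 0.04775 = -1372 kJ/mol

ΔH = -1370 kJ/mol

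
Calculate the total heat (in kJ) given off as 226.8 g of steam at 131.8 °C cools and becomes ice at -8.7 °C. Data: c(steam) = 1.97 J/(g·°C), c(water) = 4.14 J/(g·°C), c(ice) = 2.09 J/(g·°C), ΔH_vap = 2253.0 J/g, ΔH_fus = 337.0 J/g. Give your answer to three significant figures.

q = 700 kJ

q1 (cool steam 131.8→100 °C): 226.8 × 1.97 × 31.8 = 14208 J
q2 (condense at 100 °C): 226.8 × 2253.0 = 510980 J
q3 (cool water 100→0 °C): 226.8 × 4.14 × 100.0 = 93895 J
q4 (freeze at 0 °C): 226.8 × 337.0 = 76432 J
q5 (cool ice 0→-8.7 °C): 226.8 × 2.09 × 8.7 = 4124 J
Total: 14208 + 510980 + 93895 + 76432 + 4124 = 699639 J = 700 kJ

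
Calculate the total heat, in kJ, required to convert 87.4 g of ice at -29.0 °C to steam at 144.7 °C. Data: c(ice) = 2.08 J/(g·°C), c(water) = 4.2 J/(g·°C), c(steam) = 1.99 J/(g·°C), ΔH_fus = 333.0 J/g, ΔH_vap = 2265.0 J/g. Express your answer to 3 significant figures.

q1 (heat ice -29.0→0.0 °C): 87.4 × 2.08 × 29.0 = 5272 J
q2 (melt at 0 °C): 87.4 × 333.0 = 29104 J
q3 (heat water 0.0→100.0 °C): 87.4 × 4.2 × 100.0 = 36708 J
q4 (vaporize at 100 °C): 87.4 × 2265.0 = 197961 J
q5 (heat steam 100.0→144.7 °C): 87.4 × 1.99 × 44.7 = 7774 J
Total: 5272 + 29104 + 36708 + 197961 + 7774 = 276819 J = 277 kJ

q = 277 kJ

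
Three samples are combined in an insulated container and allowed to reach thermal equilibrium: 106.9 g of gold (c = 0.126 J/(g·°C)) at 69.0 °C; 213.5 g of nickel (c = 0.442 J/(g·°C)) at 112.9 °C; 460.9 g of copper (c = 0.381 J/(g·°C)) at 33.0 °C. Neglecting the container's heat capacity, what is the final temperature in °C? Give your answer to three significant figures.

T_f = 61.3 °C

Σ mᵢcᵢ(T − Tᵢ) = 0  ⇒  T = Σ mᵢcᵢTᵢ / Σ mᵢcᵢ
Σ mᵢcᵢ = 106.9×0.126 + 213.5×0.442 + 460.9×0.381 = 283.4393
Σ mᵢcᵢTᵢ = 13.4694×69.0 + 94.367×112.9 + 175.6029×33.0 = 17378
T = 17378 / 283.4393 = 61.31 °C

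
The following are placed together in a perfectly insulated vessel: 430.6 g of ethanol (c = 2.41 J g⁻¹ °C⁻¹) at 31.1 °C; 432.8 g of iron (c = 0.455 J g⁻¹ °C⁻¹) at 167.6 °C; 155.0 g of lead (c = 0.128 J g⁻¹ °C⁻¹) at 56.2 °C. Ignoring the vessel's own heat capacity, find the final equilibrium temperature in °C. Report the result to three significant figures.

T_f = 52.9 °C

Σ mᵢcᵢ(T − Tᵢ) = 0  ⇒  T = Σ mᵢcᵢTᵢ / Σ mᵢcᵢ
Σ mᵢcᵢ = 430.6×2.41 + 432.8×0.455 + 155.0×0.128 = 1254.510
Σ mᵢcᵢTᵢ = 1037.746×31.1 + 196.924×167.6 + 19.84×56.2 = 66393
T = 66393 / 1254.510 = 52.92 °C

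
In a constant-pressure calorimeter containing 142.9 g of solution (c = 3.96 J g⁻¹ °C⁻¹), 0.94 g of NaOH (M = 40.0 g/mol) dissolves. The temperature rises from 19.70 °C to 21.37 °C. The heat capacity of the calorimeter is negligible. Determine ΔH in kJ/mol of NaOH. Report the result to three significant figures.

ΔH = -40.2 kJ/mol

|ΔT| = |21.37 − 19.70| = 1.67 °C
|q_surr| = (142.9 × 3.96) × 1.67 = 565.884 × 1.67 = 945.0 J
n(NaOH) = 0.94 / 40.0 = 0.02350 mol
Temperature rose, so q_rxn = −|q_surr| = -0.9450 kJ
ΔH = q_rxn / n = -40.21 kJ/mol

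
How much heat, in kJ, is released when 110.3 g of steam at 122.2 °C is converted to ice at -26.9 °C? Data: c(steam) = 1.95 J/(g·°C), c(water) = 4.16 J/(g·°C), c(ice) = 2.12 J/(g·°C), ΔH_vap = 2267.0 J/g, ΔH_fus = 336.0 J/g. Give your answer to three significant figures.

q = 344 kJ

q1 (cool steam 122.2→100 °C): 110.3 × 1.95 × 22.2 = 4775 J
q2 (condense at 100 °C): 110.3 × 2267.0 = 250050 J
q3 (cool water 100→0 °C): 110.3 × 4.16 × 100.0 = 45885 J
q4 (freeze at 0 °C): 110.3 × 336.0 = 37061 J
q5 (cool ice 0→-26.9 °C): 110.3 × 2.12 × 26.9 = 6290 J
Total: 4775 + 250050 + 45885 + 37061 + 6290 = 344061 J = 344 kJ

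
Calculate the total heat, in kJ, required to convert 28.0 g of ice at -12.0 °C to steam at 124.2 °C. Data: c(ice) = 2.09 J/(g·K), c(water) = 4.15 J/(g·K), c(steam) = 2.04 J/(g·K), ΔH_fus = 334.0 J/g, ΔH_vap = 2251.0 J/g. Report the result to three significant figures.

q1 (heat ice -12.0→0.0 °C): 28.0 × 2.09 × 12.0 = 702 J
q2 (melt at 0 °C): 28.0 × 334.0 = 9352 J
q3 (heat water 0.0→100.0 °C): 28.0 × 4.15 × 100.0 = 11620 J
q4 (vaporize at 100 °C): 28.0 × 2251.0 = 63028 J
q5 (heat steam 100.0→124.2 °C): 28.0 × 2.04 × 24.2 = 1382 J
Total: 702 + 9352 + 11620 + 63028 + 1382 = 86084 J = 86.1 kJ

q = 86.1 kJ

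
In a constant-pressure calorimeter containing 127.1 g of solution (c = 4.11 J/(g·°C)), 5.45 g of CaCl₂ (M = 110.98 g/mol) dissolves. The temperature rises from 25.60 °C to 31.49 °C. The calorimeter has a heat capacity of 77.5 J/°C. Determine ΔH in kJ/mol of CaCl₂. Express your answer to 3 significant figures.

ΔH = -71.9 kJ/mol

|ΔT| = |31.49 − 25.60| = 5.89 °C
|q_surr| = (127.1 × 4.11 + 77.5) × 5.89 = 599.881 × 5.89 = 3533 J
n(CaCl₂) = 5.45 / 110.98 = 0.04911 mol
Temperature rose, so q_rxn = −|q_surr| = -3.533 kJ
ΔH = q_rxn / n = -71.94 kJ/mol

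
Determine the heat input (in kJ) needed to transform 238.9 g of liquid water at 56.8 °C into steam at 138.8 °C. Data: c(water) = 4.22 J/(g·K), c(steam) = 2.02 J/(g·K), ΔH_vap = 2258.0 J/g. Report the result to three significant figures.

q1 (heat water 56.8→100.0 °C): 238.9 × 4.22 × 43.2 = 43552 J
q2 (vaporize at 100 °C): 238.9 × 2258.0 = 539436 J
q3 (heat steam 100.0→138.8 °C): 238.9 × 2.02 × 38.8 = 18724 J
Total: 43552 + 539436 + 18724 = 601712 J = 602 kJ

q = 602 kJ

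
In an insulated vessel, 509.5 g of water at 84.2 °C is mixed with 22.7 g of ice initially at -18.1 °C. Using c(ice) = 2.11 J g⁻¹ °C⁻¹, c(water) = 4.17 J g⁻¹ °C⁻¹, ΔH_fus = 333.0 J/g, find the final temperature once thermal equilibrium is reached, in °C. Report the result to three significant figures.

Heat to bring ice to 0 °C and melt it: q₁ = 22.7×2.11×18.1 + 22.7×333.0 = 8426.0 J
Heat the water can supply cooling to 0 °C: 509.5×4.17×84.2 = 178893 J > q₁, so all ice melts.
Energy balance: 509.5×4.17×(84.2 − T) = 8426.0 + 22.7×4.17×(T − 0)
2124.615(84.2 − T) = 8426.0 + 94.659 T
178893 − 8426.0 = 2219.274 T
T = 170467.0 / 2219.274 = 76.81 °C

T_f = 76.8 °C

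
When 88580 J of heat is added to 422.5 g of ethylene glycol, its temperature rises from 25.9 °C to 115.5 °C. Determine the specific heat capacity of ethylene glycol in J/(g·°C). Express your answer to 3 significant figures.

c = 2.34 J/(g·°C)

c = q / (m ΔT) = 88580 / (422.5 × 89.6)
c = 88580 / 37856 = 2.34 J/(g·°C)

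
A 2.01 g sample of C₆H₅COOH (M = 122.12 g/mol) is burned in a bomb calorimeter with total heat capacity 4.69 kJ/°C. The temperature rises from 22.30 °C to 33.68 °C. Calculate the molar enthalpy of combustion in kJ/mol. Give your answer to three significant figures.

ΔH = -3240 kJ/mol

ΔT = 33.68 − 22.30 = 11.38 °C
q_cal = C_cal × ΔT = 4.69 × 11.38 = 53.3722 kJ
n = 2.01 / 122.12 = 0.01646 mol
q_rxn = −q_cal = -53.3722 kJ
ΔH = -53.3722 / 0.01646 = -3243 kJ/mol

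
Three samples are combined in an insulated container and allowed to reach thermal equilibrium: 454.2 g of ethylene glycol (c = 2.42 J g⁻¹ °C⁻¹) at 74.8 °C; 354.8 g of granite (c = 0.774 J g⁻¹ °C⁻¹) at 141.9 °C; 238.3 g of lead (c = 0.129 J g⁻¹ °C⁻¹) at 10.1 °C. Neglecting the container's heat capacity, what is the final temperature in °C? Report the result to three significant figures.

Σ mᵢcᵢ(T − Tᵢ) = 0  ⇒  T = Σ mᵢcᵢTᵢ / Σ mᵢcᵢ
Σ mᵢcᵢ = 454.2×2.42 + 354.8×0.774 + 238.3×0.129 = 1404.5199
Σ mᵢcᵢTᵢ = 1099.164×74.8 + 274.6152×141.9 + 30.7407×10.1 = 121500
T = 121500 / 1404.5199 = 86.51 °C

T_f = 86.5 °C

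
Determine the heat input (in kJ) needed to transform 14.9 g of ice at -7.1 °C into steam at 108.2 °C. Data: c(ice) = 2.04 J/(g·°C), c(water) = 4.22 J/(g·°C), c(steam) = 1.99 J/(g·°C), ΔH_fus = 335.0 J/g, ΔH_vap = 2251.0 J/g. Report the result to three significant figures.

q = 45.3 kJ

q1 (heat ice -7.1→0.0 °C): 14.9 × 2.04 × 7.1 = 216 J
q2 (melt at 0 °C): 14.9 × 335.0 = 4992 J
q3 (heat water 0.0→100.0 °C): 14.9 × 4.22 × 100.0 = 6288 J
q4 (vaporize at 100 °C): 14.9 × 2251.0 = 33540 J
q5 (heat steam 100.0→108.2 °C): 14.9 × 1.99 × 8.2 = 243 J
Total: 216 + 4992 + 6288 + 33540 + 243 = 45279 J = 45.3 kJ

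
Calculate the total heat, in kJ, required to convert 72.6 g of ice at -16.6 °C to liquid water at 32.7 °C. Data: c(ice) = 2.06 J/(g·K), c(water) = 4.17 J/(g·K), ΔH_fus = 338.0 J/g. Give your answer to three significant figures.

q = 36.9 kJ

q1 (heat ice -16.6→0.0 °C): 72.6 × 2.06 × 16.6 = 2483 J
q2 (melt at 0 °C): 72.6 × 338.0 = 24539 J
q3 (heat water 0.0→32.7 °C): 72.6 × 4.17 × 32.7 = 9900 J
Total: 2483 + 24539 + 9900 = 36922 J = 36.9 kJ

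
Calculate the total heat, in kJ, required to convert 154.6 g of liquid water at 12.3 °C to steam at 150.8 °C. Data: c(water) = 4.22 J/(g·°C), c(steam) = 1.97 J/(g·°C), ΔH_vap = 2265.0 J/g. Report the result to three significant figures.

q = 423 kJ

q1 (heat water 12.3→100.0 °C): 154.6 × 4.22 × 87.7 = 57217 J
q2 (vaporize at 100 °C): 154.6 × 2265.0 = 350169 J
q3 (heat steam 100.0→150.8 °C): 154.6 × 1.97 × 50.8 = 15472 J
Total: 57217 + 350169 + 15472 = 422858 J = 423 kJ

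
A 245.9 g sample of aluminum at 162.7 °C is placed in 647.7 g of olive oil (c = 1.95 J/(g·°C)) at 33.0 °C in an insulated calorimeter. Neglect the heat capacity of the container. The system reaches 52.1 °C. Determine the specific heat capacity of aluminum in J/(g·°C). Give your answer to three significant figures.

q_gained = (647.7 × 1.95) × (52.1 − 33.0) = 24120 J
q_lost = 245.9 × c × (162.7 − 52.1) = 27196.54 c
Set equal: c = 24120 / 27196.54 = 0.887 J/(g·°C)

c = 0.887 J/(g·°C)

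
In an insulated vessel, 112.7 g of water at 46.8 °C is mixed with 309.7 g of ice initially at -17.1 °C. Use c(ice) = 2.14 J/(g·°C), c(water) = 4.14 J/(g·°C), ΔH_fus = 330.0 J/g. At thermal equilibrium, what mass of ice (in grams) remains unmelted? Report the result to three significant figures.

Heat to warm all ice to 0 °C: 309.7×2.14×17.1 = 11333 J
Heat released by water cooling to 0 °C: 112.7×4.14×46.8 = 21836 J
21836 J < 11333 + 309.7×330.0 = 113534 J, so not all ice melts; final T = 0 °C.
Heat left for melting: 21836 − 11333 = 10503 J
Mass melted = 10503 / 330.0 = 31.83 g
Ice remaining = 309.7 − 31.83 = 277.87 g

m_ice remaining = 278 g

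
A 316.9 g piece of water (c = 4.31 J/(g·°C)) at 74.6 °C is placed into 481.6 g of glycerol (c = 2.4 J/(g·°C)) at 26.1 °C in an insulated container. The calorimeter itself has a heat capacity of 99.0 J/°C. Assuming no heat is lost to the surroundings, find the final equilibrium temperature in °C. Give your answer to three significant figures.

T_f = 51.4 °C

Heat lost by water = heat gained by glycerol + calorimeter.
(316.9)(4.31)(74.6 − T) = [(481.6)(2.4) + 99.0](T − 26.1)
1365.839 (74.6 − T) = 1254.84 (T − 26.1)
101890 − 1365.839 T = 1254.84 T − 32751
134641 = 2620.679 T
T = 51.38 °C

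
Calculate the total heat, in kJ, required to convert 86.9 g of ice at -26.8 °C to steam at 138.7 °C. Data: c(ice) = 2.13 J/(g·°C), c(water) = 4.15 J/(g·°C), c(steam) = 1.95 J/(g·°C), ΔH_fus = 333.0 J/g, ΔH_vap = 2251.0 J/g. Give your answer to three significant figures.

q1 (heat ice -26.8→0.0 °C): 86.9 × 2.13 × 26.8 = 4961 J
q2 (melt at 0 °C): 86.9 × 333.0 = 28938 J
q3 (heat water 0.0→100.0 °C): 86.9 × 4.15 × 100.0 = 36064 J
q4 (vaporize at 100 °C): 86.9 × 2251.0 = 195612 J
q5 (heat steam 100.0→138.7 °C): 86.9 × 1.95 × 38.7 = 6558 J
Total: 4961 + 28938 + 36064 + 195612 + 6558 = 272133 J = 272 kJ

q = 272 kJ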